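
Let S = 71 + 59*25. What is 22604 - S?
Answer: 21058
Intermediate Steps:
S = 1546 (S = 71 + 1475 = 1546)
22604 - S = 22604 - 1*1546 = 22604 - 1546 = 21058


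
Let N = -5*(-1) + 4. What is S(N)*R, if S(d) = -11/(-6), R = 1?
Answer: 11/6 ≈ 1.8333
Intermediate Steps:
N = 9 (N = 5 + 4 = 9)
S(d) = 11/6 (S(d) = -11*(-⅙) = 11/6)
S(N)*R = (11/6)*1 = 11/6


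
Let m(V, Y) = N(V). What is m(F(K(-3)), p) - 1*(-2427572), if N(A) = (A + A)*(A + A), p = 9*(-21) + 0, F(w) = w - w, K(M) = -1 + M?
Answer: 2427572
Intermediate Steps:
F(w) = 0
p = -189 (p = -189 + 0 = -189)
N(A) = 4*A² (N(A) = (2*A)*(2*A) = 4*A²)
m(V, Y) = 4*V²
m(F(K(-3)), p) - 1*(-2427572) = 4*0² - 1*(-2427572) = 4*0 + 2427572 = 0 + 2427572 = 2427572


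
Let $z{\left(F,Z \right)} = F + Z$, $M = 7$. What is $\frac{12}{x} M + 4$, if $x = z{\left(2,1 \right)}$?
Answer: $32$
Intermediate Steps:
$x = 3$ ($x = 2 + 1 = 3$)
$\frac{12}{x} M + 4 = \frac{12}{3} \cdot 7 + 4 = 12 \cdot \frac{1}{3} \cdot 7 + 4 = 4 \cdot 7 + 4 = 28 + 4 = 32$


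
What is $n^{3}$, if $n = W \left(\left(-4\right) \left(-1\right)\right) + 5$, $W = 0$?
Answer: $125$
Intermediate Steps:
$n = 5$ ($n = 0 \left(\left(-4\right) \left(-1\right)\right) + 5 = 0 \cdot 4 + 5 = 0 + 5 = 5$)
$n^{3} = 5^{3} = 125$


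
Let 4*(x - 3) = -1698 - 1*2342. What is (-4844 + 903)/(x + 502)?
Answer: 3941/505 ≈ 7.8040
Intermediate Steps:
x = -1007 (x = 3 + (-1698 - 1*2342)/4 = 3 + (-1698 - 2342)/4 = 3 + (¼)*(-4040) = 3 - 1010 = -1007)
(-4844 + 903)/(x + 502) = (-4844 + 903)/(-1007 + 502) = -3941/(-505) = -3941*(-1/505) = 3941/505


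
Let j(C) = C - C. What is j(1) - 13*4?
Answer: -52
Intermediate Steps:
j(C) = 0
j(1) - 13*4 = 0 - 13*4 = 0 - 52 = -52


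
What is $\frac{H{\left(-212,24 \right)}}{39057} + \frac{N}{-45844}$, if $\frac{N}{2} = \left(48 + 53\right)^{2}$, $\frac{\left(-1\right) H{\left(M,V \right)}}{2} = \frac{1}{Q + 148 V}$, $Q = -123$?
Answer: $- \frac{1366183792897}{3069862155666} \approx -0.44503$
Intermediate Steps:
$H{\left(M,V \right)} = - \frac{2}{-123 + 148 V}$
$N = 20402$ ($N = 2 \left(48 + 53\right)^{2} = 2 \cdot 101^{2} = 2 \cdot 10201 = 20402$)
$\frac{H{\left(-212,24 \right)}}{39057} + \frac{N}{-45844} = \frac{\left(-2\right) \frac{1}{-123 + 148 \cdot 24}}{39057} + \frac{20402}{-45844} = - \frac{2}{-123 + 3552} \cdot \frac{1}{39057} + 20402 \left(- \frac{1}{45844}\right) = - \frac{2}{3429} \cdot \frac{1}{39057} - \frac{10201}{22922} = \left(-2\right) \frac{1}{3429} \cdot \frac{1}{39057} - \frac{10201}{22922} = \left(- \frac{2}{3429}\right) \frac{1}{39057} - \frac{10201}{22922} = - \frac{2}{133926453} - \frac{10201}{22922} = - \frac{1366183792897}{3069862155666}$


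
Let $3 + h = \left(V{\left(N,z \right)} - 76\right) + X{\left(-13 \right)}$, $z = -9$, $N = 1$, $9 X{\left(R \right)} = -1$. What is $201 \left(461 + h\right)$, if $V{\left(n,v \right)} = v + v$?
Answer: $\frac{219425}{3} \approx 73142.0$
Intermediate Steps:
$X{\left(R \right)} = - \frac{1}{9}$ ($X{\left(R \right)} = \frac{1}{9} \left(-1\right) = - \frac{1}{9}$)
$V{\left(n,v \right)} = 2 v$
$h = - \frac{874}{9}$ ($h = -3 + \left(\left(2 \left(-9\right) - 76\right) - \frac{1}{9}\right) = -3 - \frac{847}{9} = - \frac{874}{9} \approx -97.111$)
$201 \left(461 + h\right) = 201 \left(461 - \frac{874}{9}\right) = 201 \cdot \frac{3275}{9} = \frac{219425}{3}$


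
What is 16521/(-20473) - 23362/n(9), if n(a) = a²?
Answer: -479628427/1658313 ≈ -289.23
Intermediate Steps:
16521/(-20473) - 23362/n(9) = 16521/(-20473) - 23362/(9²) = 16521*(-1/20473) - 23362/81 = -16521/20473 - 23362*1/81 = -16521/20473 - 23362/81 = -479628427/1658313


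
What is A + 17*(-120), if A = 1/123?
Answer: -250919/123 ≈ -2040.0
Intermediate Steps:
A = 1/123 ≈ 0.0081301
A + 17*(-120) = 1/123 + 17*(-120) = 1/123 - 2040 = -250919/123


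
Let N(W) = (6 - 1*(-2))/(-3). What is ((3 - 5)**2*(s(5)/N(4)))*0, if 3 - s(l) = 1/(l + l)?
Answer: 0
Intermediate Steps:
N(W) = -8/3 (N(W) = (6 + 2)*(-1/3) = 8*(-1/3) = -8/3)
s(l) = 3 - 1/(2*l) (s(l) = 3 - 1/(l + l) = 3 - 1/(2*l))
((3 - 5)**2*(s(5)/N(4)))*0 = ((3 - 5)**2*((3 - 1/2/5)/(-8/3)))*0 = ((-2)**2*((3 - 1/2*1/5)*(-3/8)))*0 = (4*((3 - 1/10)*(-3/8)))*0 = (4*((29/10)*(-3/8)))*0 = (4*(-87/80))*0 = -87/20*0 = 0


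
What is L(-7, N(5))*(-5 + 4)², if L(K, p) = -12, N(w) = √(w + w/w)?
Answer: -12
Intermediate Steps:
N(w) = √(1 + w) (N(w) = √(w + 1) = √(1 + w))
L(-7, N(5))*(-5 + 4)² = -12*(-5 + 4)² = -12*(-1)² = -12*1 = -12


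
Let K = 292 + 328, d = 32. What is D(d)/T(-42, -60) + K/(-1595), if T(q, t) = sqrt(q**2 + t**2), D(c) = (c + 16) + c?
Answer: -124/319 + 40*sqrt(149)/447 ≈ 0.70359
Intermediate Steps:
K = 620
D(c) = 16 + 2*c (D(c) = (16 + c) + c = 16 + 2*c)
D(d)/T(-42, -60) + K/(-1595) = (16 + 2*32)/(sqrt((-42)**2 + (-60)**2)) + 620/(-1595) = (16 + 64)/(sqrt(1764 + 3600)) + 620*(-1/1595) = 80/(sqrt(5364)) - 124/319 = 80/((6*sqrt(149))) - 124/319 = 80*(sqrt(149)/894) - 124/319 = 40*sqrt(149)/447 - 124/319 = -124/319 + 40*sqrt(149)/447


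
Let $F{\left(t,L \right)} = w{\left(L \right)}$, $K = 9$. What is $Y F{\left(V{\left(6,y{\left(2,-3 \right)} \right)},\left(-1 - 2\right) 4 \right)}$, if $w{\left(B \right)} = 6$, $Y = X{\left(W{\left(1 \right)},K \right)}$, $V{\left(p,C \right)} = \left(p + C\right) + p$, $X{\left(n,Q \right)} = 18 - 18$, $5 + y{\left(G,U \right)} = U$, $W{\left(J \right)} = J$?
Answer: $0$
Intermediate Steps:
$y{\left(G,U \right)} = -5 + U$
$X{\left(n,Q \right)} = 0$
$V{\left(p,C \right)} = C + 2 p$ ($V{\left(p,C \right)} = \left(C + p\right) + p = C + 2 p$)
$Y = 0$
$F{\left(t,L \right)} = 6$
$Y F{\left(V{\left(6,y{\left(2,-3 \right)} \right)},\left(-1 - 2\right) 4 \right)} = 0 \cdot 6 = 0$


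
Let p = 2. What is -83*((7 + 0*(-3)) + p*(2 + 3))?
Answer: -1411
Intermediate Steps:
-83*((7 + 0*(-3)) + p*(2 + 3)) = -83*((7 + 0*(-3)) + 2*(2 + 3)) = -83*((7 + 0) + 2*5) = -83*(7 + 10) = -83*17 = -1411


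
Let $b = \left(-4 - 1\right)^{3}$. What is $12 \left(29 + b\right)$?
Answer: $-1152$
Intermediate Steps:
$b = -125$ ($b = \left(-4 - 1\right)^{3} = \left(-5\right)^{3} = -125$)
$12 \left(29 + b\right) = 12 \left(29 - 125\right) = 12 \left(-96\right) = -1152$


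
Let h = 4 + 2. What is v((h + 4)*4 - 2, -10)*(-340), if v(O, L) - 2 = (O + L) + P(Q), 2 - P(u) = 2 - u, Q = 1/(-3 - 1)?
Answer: -10115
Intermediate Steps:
h = 6
Q = -¼ (Q = 1/(-4) = -¼ ≈ -0.25000)
P(u) = u (P(u) = 2 - (2 - u) = 2 + (-2 + u) = u)
v(O, L) = 7/4 + L + O (v(O, L) = 2 + ((O + L) - ¼) = 2 + ((L + O) - ¼) = 2 + (-¼ + L + O) = 7/4 + L + O)
v((h + 4)*4 - 2, -10)*(-340) = (7/4 - 10 + ((6 + 4)*4 - 2))*(-340) = (7/4 - 10 + (10*4 - 2))*(-340) = (7/4 - 10 + (40 - 2))*(-340) = (7/4 - 10 + 38)*(-340) = (119/4)*(-340) = -10115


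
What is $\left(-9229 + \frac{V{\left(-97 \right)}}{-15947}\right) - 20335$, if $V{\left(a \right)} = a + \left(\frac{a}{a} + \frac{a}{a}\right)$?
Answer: $- \frac{471457013}{15947} \approx -29564.0$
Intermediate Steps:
$V{\left(a \right)} = 2 + a$ ($V{\left(a \right)} = a + \left(1 + 1\right) = a + 2 = 2 + a$)
$\left(-9229 + \frac{V{\left(-97 \right)}}{-15947}\right) - 20335 = \left(-9229 + \frac{2 - 97}{-15947}\right) - 20335 = \left(-9229 - - \frac{95}{15947}\right) - 20335 = \left(-9229 + \frac{95}{15947}\right) - 20335 = - \frac{147174768}{15947} - 20335 = - \frac{471457013}{15947}$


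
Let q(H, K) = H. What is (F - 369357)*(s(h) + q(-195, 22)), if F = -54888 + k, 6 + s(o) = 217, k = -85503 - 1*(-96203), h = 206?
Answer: -6616720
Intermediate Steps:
k = 10700 (k = -85503 + 96203 = 10700)
s(o) = 211 (s(o) = -6 + 217 = 211)
F = -44188 (F = -54888 + 10700 = -44188)
(F - 369357)*(s(h) + q(-195, 22)) = (-44188 - 369357)*(211 - 195) = -413545*16 = -6616720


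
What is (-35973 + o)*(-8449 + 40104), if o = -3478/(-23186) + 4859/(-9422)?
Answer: -124383372034282985/109229246 ≈ -1.1387e+9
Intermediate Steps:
o = -39945529/109229246 (o = -3478*(-1/23186) + 4859*(-1/9422) = 1739/11593 - 4859/9422 = -39945529/109229246 ≈ -0.36570)
(-35973 + o)*(-8449 + 40104) = (-35973 - 39945529/109229246)*(-8449 + 40104) = -3929343611887/109229246*31655 = -124383372034282985/109229246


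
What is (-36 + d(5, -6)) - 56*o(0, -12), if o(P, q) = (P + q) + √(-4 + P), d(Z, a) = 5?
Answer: 641 - 112*I ≈ 641.0 - 112.0*I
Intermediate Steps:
o(P, q) = P + q + √(-4 + P)
(-36 + d(5, -6)) - 56*o(0, -12) = (-36 + 5) - 56*(0 - 12 + √(-4 + 0)) = -31 - 56*(0 - 12 + √(-4)) = -31 - 56*(0 - 12 + 2*I) = -31 - 56*(-12 + 2*I) = -31 + (672 - 112*I) = 641 - 112*I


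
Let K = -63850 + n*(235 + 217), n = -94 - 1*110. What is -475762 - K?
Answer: -319704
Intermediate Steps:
n = -204 (n = -94 - 110 = -204)
K = -156058 (K = -63850 - 204*(235 + 217) = -63850 - 204*452 = -63850 - 92208 = -156058)
-475762 - K = -475762 - 1*(-156058) = -475762 + 156058 = -319704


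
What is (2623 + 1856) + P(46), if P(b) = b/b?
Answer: 4480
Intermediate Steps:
P(b) = 1
(2623 + 1856) + P(46) = (2623 + 1856) + 1 = 4479 + 1 = 4480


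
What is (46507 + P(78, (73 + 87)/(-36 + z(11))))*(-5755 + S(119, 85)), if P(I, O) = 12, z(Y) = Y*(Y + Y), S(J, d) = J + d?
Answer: -258226969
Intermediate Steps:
z(Y) = 2*Y² (z(Y) = Y*(2*Y) = 2*Y²)
(46507 + P(78, (73 + 87)/(-36 + z(11))))*(-5755 + S(119, 85)) = (46507 + 12)*(-5755 + (119 + 85)) = 46519*(-5755 + 204) = 46519*(-5551) = -258226969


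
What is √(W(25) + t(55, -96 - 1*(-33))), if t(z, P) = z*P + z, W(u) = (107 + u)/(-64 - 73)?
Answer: 11*I*√529094/137 ≈ 58.403*I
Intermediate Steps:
W(u) = -107/137 - u/137 (W(u) = (107 + u)/(-137) = (107 + u)*(-1/137) = -107/137 - u/137)
t(z, P) = z + P*z (t(z, P) = P*z + z = z + P*z)
√(W(25) + t(55, -96 - 1*(-33))) = √((-107/137 - 1/137*25) + 55*(1 + (-96 - 1*(-33)))) = √((-107/137 - 25/137) + 55*(1 + (-96 + 33))) = √(-132/137 + 55*(1 - 63)) = √(-132/137 + 55*(-62)) = √(-132/137 - 3410) = √(-467302/137) = 11*I*√529094/137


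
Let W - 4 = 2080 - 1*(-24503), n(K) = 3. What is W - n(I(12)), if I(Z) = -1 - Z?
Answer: 26584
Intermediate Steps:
W = 26587 (W = 4 + (2080 - 1*(-24503)) = 4 + (2080 + 24503) = 4 + 26583 = 26587)
W - n(I(12)) = 26587 - 1*3 = 26587 - 3 = 26584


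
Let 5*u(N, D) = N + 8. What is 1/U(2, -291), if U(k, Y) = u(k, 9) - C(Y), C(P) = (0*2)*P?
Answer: ½ ≈ 0.50000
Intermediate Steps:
C(P) = 0 (C(P) = 0*P = 0)
u(N, D) = 8/5 + N/5 (u(N, D) = (N + 8)/5 = (8 + N)/5 = 8/5 + N/5)
U(k, Y) = 8/5 + k/5 (U(k, Y) = (8/5 + k/5) - 1*0 = (8/5 + k/5) + 0 = 8/5 + k/5)
1/U(2, -291) = 1/(8/5 + (⅕)*2) = 1/(8/5 + ⅖) = 1/2 = ½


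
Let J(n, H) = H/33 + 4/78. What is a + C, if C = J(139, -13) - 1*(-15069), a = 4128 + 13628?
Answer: 4693926/143 ≈ 32825.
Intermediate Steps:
J(n, H) = 2/39 + H/33 (J(n, H) = H*(1/33) + 4*(1/78) = H/33 + 2/39 = 2/39 + H/33)
a = 17756
C = 2154818/143 (C = (2/39 + (1/33)*(-13)) - 1*(-15069) = (2/39 - 13/33) + 15069 = -49/143 + 15069 = 2154818/143 ≈ 15069.)
a + C = 17756 + 2154818/143 = 4693926/143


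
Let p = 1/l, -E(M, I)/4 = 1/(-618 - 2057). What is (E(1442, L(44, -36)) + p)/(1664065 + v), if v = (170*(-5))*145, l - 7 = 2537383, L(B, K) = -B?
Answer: 2030447/2091661986474750 ≈ 9.7073e-10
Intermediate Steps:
E(M, I) = 4/2675 (E(M, I) = -4/(-618 - 2057) = -4/(-2675) = -4*(-1/2675) = 4/2675)
l = 2537390 (l = 7 + 2537383 = 2537390)
v = -123250 (v = -850*145 = -123250)
p = 1/2537390 ≈ 3.9411e-7
(E(1442, L(44, -36)) + p)/(1664065 + v) = (4/2675 + 1/2537390)/(1664065 - 123250) = (2030447/1357503650)/1540815 = (2030447/1357503650)*(1/1540815) = 2030447/2091661986474750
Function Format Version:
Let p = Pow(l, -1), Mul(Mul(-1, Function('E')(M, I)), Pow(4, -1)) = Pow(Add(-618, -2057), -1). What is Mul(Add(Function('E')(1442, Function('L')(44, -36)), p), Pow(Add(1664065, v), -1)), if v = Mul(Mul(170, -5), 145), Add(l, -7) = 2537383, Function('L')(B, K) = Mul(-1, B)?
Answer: Rational(2030447, 2091661986474750) ≈ 9.7073e-10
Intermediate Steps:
Function('E')(M, I) = Rational(4, 2675) (Function('E')(M, I) = Mul(-4, Pow(Add(-618, -2057), -1)) = Mul(-4, Pow(-2675, -1)) = Mul(-4, Rational(-1, 2675)) = Rational(4, 2675))
l = 2537390 (l = Add(7, 2537383) = 2537390)
v = -123250 (v = Mul(-850, 145) = -123250)
p = Rational(1, 2537390) (p = Pow(2537390, -1) = Rational(1, 2537390) ≈ 3.9411e-7)
Mul(Add(Function('E')(1442, Function('L')(44, -36)), p), Pow(Add(1664065, v), -1)) = Mul(Add(Rational(4, 2675), Rational(1, 2537390)), Pow(Add(1664065, -123250), -1)) = Mul(Rational(2030447, 1357503650), Pow(1540815, -1)) = Mul(Rational(2030447, 1357503650), Rational(1, 1540815)) = Rational(2030447, 2091661986474750)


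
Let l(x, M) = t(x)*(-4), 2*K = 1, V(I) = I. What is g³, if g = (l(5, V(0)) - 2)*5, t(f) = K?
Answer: -8000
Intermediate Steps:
K = ½ (K = (½)*1 = ½ ≈ 0.50000)
t(f) = ½
l(x, M) = -2 (l(x, M) = (½)*(-4) = -2)
g = -20 (g = (-2 - 2)*5 = -4*5 = -20)
g³ = (-20)³ = -8000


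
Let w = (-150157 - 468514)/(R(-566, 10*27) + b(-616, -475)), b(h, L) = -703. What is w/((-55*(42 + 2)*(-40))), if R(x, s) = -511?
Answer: 618671/117515200 ≈ 0.0052646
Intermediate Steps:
w = 618671/1214 (w = (-150157 - 468514)/(-511 - 703) = -618671/(-1214) = -618671*(-1/1214) = 618671/1214 ≈ 509.61)
w/((-55*(42 + 2)*(-40))) = 618671/(1214*((-55*(42 + 2)*(-40)))) = 618671/(1214*((-55*44*(-40)))) = 618671/(1214*((-2420*(-40)))) = (618671/1214)/96800 = (618671/1214)*(1/96800) = 618671/117515200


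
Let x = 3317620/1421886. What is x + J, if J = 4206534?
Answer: 2990607560372/710943 ≈ 4.2065e+6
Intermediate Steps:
x = 1658810/710943 (x = 3317620*(1/1421886) = 1658810/710943 ≈ 2.3333)
x + J = 1658810/710943 + 4206534 = 2990607560372/710943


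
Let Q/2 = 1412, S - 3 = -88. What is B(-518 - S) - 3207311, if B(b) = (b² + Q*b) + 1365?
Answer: -4241249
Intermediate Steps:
S = -85 (S = 3 - 88 = -85)
Q = 2824 (Q = 2*1412 = 2824)
B(b) = 1365 + b² + 2824*b (B(b) = (b² + 2824*b) + 1365 = 1365 + b² + 2824*b)
B(-518 - S) - 3207311 = (1365 + (-518 - 1*(-85))² + 2824*(-518 - 1*(-85))) - 3207311 = (1365 + (-518 + 85)² + 2824*(-518 + 85)) - 3207311 = (1365 + (-433)² + 2824*(-433)) - 3207311 = (1365 + 187489 - 1222792) - 3207311 = -1033938 - 3207311 = -4241249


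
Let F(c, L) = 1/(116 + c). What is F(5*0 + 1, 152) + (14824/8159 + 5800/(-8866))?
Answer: 381265447/325519623 ≈ 1.1713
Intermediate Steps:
F(5*0 + 1, 152) + (14824/8159 + 5800/(-8866)) = 1/(116 + (5*0 + 1)) + (14824/8159 + 5800/(-8866)) = 1/(116 + (0 + 1)) + (14824*(1/8159) + 5800*(-1/8866)) = 1/(116 + 1) + (14824/8159 - 2900/4433) = 1/117 + 42053692/36168847 = 381265447/325519623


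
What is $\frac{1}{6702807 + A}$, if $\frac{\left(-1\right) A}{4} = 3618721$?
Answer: $- \frac{1}{7772077} \approx -1.2867 \cdot 10^{-7}$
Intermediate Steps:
$A = -14474884$ ($A = \left(-4\right) 3618721 = -14474884$)
$\frac{1}{6702807 + A} = \frac{1}{6702807 - 14474884} = \frac{1}{-7772077} = - \frac{1}{7772077}$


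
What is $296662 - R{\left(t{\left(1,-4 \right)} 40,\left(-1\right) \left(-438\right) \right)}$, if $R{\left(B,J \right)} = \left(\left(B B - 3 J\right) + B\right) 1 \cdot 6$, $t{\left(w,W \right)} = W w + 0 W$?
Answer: $151906$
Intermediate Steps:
$t{\left(w,W \right)} = W w$ ($t{\left(w,W \right)} = W w + 0 = W w$)
$R{\left(B,J \right)} = - 18 J + 6 B + 6 B^{2}$ ($R{\left(B,J \right)} = \left(\left(B^{2} - 3 J\right) + B\right) 1 \cdot 6 = \left(B + B^{2} - 3 J\right) 1 \cdot 6 = \left(B + B^{2} - 3 J\right) 6 = - 18 J + 6 B + 6 B^{2}$)
$296662 - R{\left(t{\left(1,-4 \right)} 40,\left(-1\right) \left(-438\right) \right)} = 296662 - \left(- 18 \left(\left(-1\right) \left(-438\right)\right) + 6 \left(-4\right) 1 \cdot 40 + 6 \left(\left(-4\right) 1 \cdot 40\right)^{2}\right) = 296662 - \left(\left(-18\right) 438 + 6 \left(\left(-4\right) 40\right) + 6 \left(\left(-4\right) 40\right)^{2}\right) = 296662 - \left(-7884 + 6 \left(-160\right) + 6 \left(-160\right)^{2}\right) = 296662 - \left(-7884 - 960 + 6 \cdot 25600\right) = 296662 - \left(-7884 - 960 + 153600\right) = 296662 - 144756 = 151906$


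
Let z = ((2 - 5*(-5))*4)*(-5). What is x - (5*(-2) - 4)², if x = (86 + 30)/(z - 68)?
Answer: -29821/152 ≈ -196.19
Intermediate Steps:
z = -540 (z = ((2 + 25)*4)*(-5) = (27*4)*(-5) = 108*(-5) = -540)
x = -29/152 (x = (86 + 30)/(-540 - 68) = 116/(-608) = 116*(-1/608) = -29/152 ≈ -0.19079)
x - (5*(-2) - 4)² = -29/152 - (5*(-2) - 4)² = -29/152 - (-10 - 4)² = -29/152 - 1*(-14)² = -29/152 - 1*196 = -29/152 - 196 = -29821/152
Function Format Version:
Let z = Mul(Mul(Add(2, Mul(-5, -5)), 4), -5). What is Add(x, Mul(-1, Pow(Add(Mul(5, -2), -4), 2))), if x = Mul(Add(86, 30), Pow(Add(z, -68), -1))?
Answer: Rational(-29821, 152) ≈ -196.19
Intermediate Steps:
z = -540 (z = Mul(Mul(Add(2, 25), 4), -5) = Mul(Mul(27, 4), -5) = Mul(108, -5) = -540)
x = Rational(-29, 152) (x = Mul(Add(86, 30), Pow(Add(-540, -68), -1)) = Mul(116, Pow(-608, -1)) = Mul(116, Rational(-1, 608)) = Rational(-29, 152) ≈ -0.19079)
Add(x, Mul(-1, Pow(Add(Mul(5, -2), -4), 2))) = Add(Rational(-29, 152), Mul(-1, Pow(Add(Mul(5, -2), -4), 2))) = Add(Rational(-29, 152), Mul(-1, Pow(Add(-10, -4), 2))) = Add(Rational(-29, 152), Mul(-1, Pow(-14, 2))) = Add(Rational(-29, 152), Mul(-1, 196)) = Add(Rational(-29, 152), -196) = Rational(-29821, 152)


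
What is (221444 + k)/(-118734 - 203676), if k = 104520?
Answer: -162982/161205 ≈ -1.0110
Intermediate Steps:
(221444 + k)/(-118734 - 203676) = (221444 + 104520)/(-118734 - 203676) = 325964/(-322410) = 325964*(-1/322410) = -162982/161205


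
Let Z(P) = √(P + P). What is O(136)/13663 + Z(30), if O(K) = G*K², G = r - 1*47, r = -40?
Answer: -1609152/13663 + 2*√15 ≈ -110.03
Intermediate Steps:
G = -87 (G = -40 - 1*47 = -40 - 47 = -87)
O(K) = -87*K²
Z(P) = √2*√P (Z(P) = √(2*P) = √2*√P)
O(136)/13663 + Z(30) = -87*136²/13663 + √2*√30 = -87*18496*(1/13663) + 2*√15 = -1609152*1/13663 + 2*√15 = -1609152/13663 + 2*√15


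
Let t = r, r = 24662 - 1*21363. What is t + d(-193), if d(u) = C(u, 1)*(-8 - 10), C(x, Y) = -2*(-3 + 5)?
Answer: 3371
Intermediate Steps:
r = 3299 (r = 24662 - 21363 = 3299)
t = 3299
C(x, Y) = -4 (C(x, Y) = -2*2 = -4)
d(u) = 72 (d(u) = -4*(-8 - 10) = -4*(-18) = 72)
t + d(-193) = 3299 + 72 = 3371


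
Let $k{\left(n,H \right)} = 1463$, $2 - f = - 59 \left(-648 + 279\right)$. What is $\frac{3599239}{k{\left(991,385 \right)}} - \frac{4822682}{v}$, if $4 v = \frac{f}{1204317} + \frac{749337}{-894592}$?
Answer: $\frac{4344183105914185313557}{192679955165093} \approx 2.2546 \cdot 10^{7}$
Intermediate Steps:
$f = -21769$ ($f = 2 - - 59 \left(-648 + 279\right) = 2 - \left(-59\right) \left(-369\right) = 2 - 21771 = -21769$)
$v = - \frac{921913661077}{4309489414656}$ ($v = \frac{- \frac{21769}{1204317} + \frac{749337}{-894592}}{4} = \frac{\left(-21769\right) \frac{1}{1204317} + 749337 \left(- \frac{1}{894592}\right)}{4} = \frac{- \frac{21769}{1204317} - \frac{749337}{894592}}{4} = \frac{1}{4} \left(- \frac{921913661077}{1077372353664}\right) = - \frac{921913661077}{4309489414656} \approx -0.21393$)
$\frac{3599239}{k{\left(991,385 \right)}} - \frac{4822682}{v} = \frac{3599239}{1463} - \frac{4822682}{- \frac{921913661077}{4309489414656}} = 3599239 \cdot \frac{1}{1463} - - \frac{20783297029252027392}{921913661077} = \frac{514177}{209} + \frac{20783297029252027392}{921913661077} = \frac{4344183105914185313557}{192679955165093}$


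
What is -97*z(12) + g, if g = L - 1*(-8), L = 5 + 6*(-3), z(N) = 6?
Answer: -587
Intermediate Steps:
L = -13 (L = 5 - 18 = -13)
g = -5 (g = -13 - 1*(-8) = -13 + 8 = -5)
-97*z(12) + g = -97*6 - 5 = -582 - 5 = -587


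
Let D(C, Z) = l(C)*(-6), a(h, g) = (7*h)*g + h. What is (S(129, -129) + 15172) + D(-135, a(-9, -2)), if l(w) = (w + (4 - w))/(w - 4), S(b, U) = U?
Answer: 2091001/139 ≈ 15043.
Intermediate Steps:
l(w) = 4/(-4 + w)
a(h, g) = h + 7*g*h (a(h, g) = 7*g*h + h = h + 7*g*h)
D(C, Z) = -24/(-4 + C) (D(C, Z) = (4/(-4 + C))*(-6) = -24/(-4 + C))
(S(129, -129) + 15172) + D(-135, a(-9, -2)) = (-129 + 15172) - 24/(-4 - 135) = 15043 - 24/(-139) = 15043 - 24*(-1/139) = 15043 + 24/139 = 2091001/139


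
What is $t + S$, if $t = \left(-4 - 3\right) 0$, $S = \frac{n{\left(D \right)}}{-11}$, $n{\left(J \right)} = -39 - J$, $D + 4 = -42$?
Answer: $- \frac{7}{11} \approx -0.63636$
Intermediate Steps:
$D = -46$ ($D = -4 - 42 = -46$)
$S = - \frac{7}{11}$ ($S = \frac{-39 - -46}{-11} = \left(-39 + 46\right) \left(- \frac{1}{11}\right) = 7 \left(- \frac{1}{11}\right) = - \frac{7}{11} \approx -0.63636$)
$t = 0$ ($t = \left(-7\right) 0 = 0$)
$t + S = 0 - \frac{7}{11} = - \frac{7}{11}$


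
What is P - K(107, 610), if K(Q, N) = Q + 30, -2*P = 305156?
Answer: -152715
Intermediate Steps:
P = -152578 (P = -½*305156 = -152578)
K(Q, N) = 30 + Q
P - K(107, 610) = -152578 - (30 + 107) = -152578 - 1*137 = -152578 - 137 = -152715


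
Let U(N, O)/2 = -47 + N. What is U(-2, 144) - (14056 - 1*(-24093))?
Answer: -38247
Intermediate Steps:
U(N, O) = -94 + 2*N (U(N, O) = 2*(-47 + N) = -94 + 2*N)
U(-2, 144) - (14056 - 1*(-24093)) = (-94 + 2*(-2)) - (14056 - 1*(-24093)) = (-94 - 4) - (14056 + 24093) = -98 - 1*38149 = -98 - 38149 = -38247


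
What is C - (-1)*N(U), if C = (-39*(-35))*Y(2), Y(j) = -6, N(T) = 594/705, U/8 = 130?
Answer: -1924452/235 ≈ -8189.2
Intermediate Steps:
U = 1040 (U = 8*130 = 1040)
N(T) = 198/235 (N(T) = 594*(1/705) = 198/235)
C = -8190 (C = -39*(-35)*(-6) = 1365*(-6) = -8190)
C - (-1)*N(U) = -8190 - (-1)*198/235 = -8190 - 1*(-198/235) = -8190 + 198/235 = -1924452/235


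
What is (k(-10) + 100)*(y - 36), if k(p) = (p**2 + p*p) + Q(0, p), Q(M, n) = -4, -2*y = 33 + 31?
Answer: -20128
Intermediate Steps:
y = -32 (y = -(33 + 31)/2 = -1/2*64 = -32)
k(p) = -4 + 2*p**2 (k(p) = (p**2 + p*p) - 4 = (p**2 + p**2) - 4 = 2*p**2 - 4 = -4 + 2*p**2)
(k(-10) + 100)*(y - 36) = ((-4 + 2*(-10)**2) + 100)*(-32 - 36) = ((-4 + 2*100) + 100)*(-68) = ((-4 + 200) + 100)*(-68) = (196 + 100)*(-68) = 296*(-68) = -20128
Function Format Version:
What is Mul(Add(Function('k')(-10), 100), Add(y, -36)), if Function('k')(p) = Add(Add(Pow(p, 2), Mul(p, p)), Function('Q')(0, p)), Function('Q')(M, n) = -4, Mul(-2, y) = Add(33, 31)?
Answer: -20128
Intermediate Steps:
y = -32 (y = Mul(Rational(-1, 2), Add(33, 31)) = Mul(Rational(-1, 2), 64) = -32)
Function('k')(p) = Add(-4, Mul(2, Pow(p, 2))) (Function('k')(p) = Add(Add(Pow(p, 2), Mul(p, p)), -4) = Add(Add(Pow(p, 2), Pow(p, 2)), -4) = Add(Mul(2, Pow(p, 2)), -4) = Add(-4, Mul(2, Pow(p, 2))))
Mul(Add(Function('k')(-10), 100), Add(y, -36)) = Mul(Add(Add(-4, Mul(2, Pow(-10, 2))), 100), Add(-32, -36)) = Mul(Add(Add(-4, Mul(2, 100)), 100), -68) = Mul(Add(Add(-4, 200), 100), -68) = Mul(Add(196, 100), -68) = Mul(296, -68) = -20128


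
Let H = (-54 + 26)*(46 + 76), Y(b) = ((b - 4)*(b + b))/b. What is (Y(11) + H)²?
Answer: 11573604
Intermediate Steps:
Y(b) = -8 + 2*b (Y(b) = ((-4 + b)*(2*b))/b = (2*b*(-4 + b))/b = -8 + 2*b)
H = -3416 (H = -28*122 = -3416)
(Y(11) + H)² = ((-8 + 2*11) - 3416)² = ((-8 + 22) - 3416)² = (14 - 3416)² = (-3402)² = 11573604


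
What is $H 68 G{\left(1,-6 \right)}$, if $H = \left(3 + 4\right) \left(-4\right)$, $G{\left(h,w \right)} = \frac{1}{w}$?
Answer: $\frac{952}{3} \approx 317.33$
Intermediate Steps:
$H = -28$ ($H = 7 \left(-4\right) = -28$)
$H 68 G{\left(1,-6 \right)} = \frac{\left(-28\right) 68}{-6} = \left(-1904\right) \left(- \frac{1}{6}\right) = \frac{952}{3}$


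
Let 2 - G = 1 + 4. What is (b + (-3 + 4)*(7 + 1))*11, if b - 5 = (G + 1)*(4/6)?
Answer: 385/3 ≈ 128.33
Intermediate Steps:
G = -3 (G = 2 - (1 + 4) = 2 - 1*5 = 2 - 5 = -3)
b = 11/3 (b = 5 + (-3 + 1)*(4/6) = 5 - 8/6 = 5 - 2*⅔ = 5 - 4/3 = 11/3 ≈ 3.6667)
(b + (-3 + 4)*(7 + 1))*11 = (11/3 + (-3 + 4)*(7 + 1))*11 = (11/3 + 1*8)*11 = (11/3 + 8)*11 = (35/3)*11 = 385/3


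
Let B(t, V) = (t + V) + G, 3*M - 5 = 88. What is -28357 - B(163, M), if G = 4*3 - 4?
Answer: -28559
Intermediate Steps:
M = 31 (M = 5/3 + (1/3)*88 = 5/3 + 88/3 = 31)
G = 8 (G = 12 - 4 = 8)
B(t, V) = 8 + V + t (B(t, V) = (t + V) + 8 = (V + t) + 8 = 8 + V + t)
-28357 - B(163, M) = -28357 - (8 + 31 + 163) = -28357 - 1*202 = -28357 - 202 = -28559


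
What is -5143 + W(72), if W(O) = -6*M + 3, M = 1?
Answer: -5146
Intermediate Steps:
W(O) = -3 (W(O) = -6*1 + 3 = -6 + 3 = -3)
-5143 + W(72) = -5143 - 3 = -5146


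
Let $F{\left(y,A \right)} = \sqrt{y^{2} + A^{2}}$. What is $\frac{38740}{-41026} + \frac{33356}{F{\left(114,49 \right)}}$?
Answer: $- \frac{19370}{20513} + \frac{33356 \sqrt{15397}}{15397} \approx 267.87$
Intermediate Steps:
$F{\left(y,A \right)} = \sqrt{A^{2} + y^{2}}$
$\frac{38740}{-41026} + \frac{33356}{F{\left(114,49 \right)}} = \frac{38740}{-41026} + \frac{33356}{\sqrt{49^{2} + 114^{2}}} = 38740 \left(- \frac{1}{41026}\right) + \frac{33356}{\sqrt{2401 + 12996}} = - \frac{19370}{20513} + \frac{33356}{\sqrt{15397}} = - \frac{19370}{20513} + 33356 \frac{\sqrt{15397}}{15397} = - \frac{19370}{20513} + \frac{33356 \sqrt{15397}}{15397}$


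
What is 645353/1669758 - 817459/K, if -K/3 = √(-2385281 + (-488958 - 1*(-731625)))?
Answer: 645353/1669758 - 817459*I*√2142614/6427842 ≈ 0.3865 - 186.15*I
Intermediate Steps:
K = -3*I*√2142614 (K = -3*√(-2385281 + (-488958 - 1*(-731625))) = -3*√(-2385281 + (-488958 + 731625)) = -3*√(-2385281 + 242667) = -3*I*√2142614 ≈ -4391.3*I)
645353/1669758 - 817459/K = 645353/1669758 - 817459*I*√2142614/6427842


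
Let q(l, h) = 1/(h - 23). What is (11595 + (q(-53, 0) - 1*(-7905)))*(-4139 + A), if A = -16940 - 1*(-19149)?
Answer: -865603070/23 ≈ -3.7635e+7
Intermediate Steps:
q(l, h) = 1/(-23 + h)
A = 2209 (A = -16940 + 19149 = 2209)
(11595 + (q(-53, 0) - 1*(-7905)))*(-4139 + A) = (11595 + (1/(-23 + 0) - 1*(-7905)))*(-4139 + 2209) = (11595 + (1/(-23) + 7905))*(-1930) = (11595 + (-1/23 + 7905))*(-1930) = (11595 + 181814/23)*(-1930) = (448499/23)*(-1930) = -865603070/23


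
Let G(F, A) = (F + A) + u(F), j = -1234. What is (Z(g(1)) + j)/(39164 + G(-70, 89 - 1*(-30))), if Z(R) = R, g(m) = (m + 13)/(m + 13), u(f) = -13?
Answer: -1233/39200 ≈ -0.031454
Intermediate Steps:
g(m) = 1 (g(m) = (13 + m)/(13 + m) = 1)
G(F, A) = -13 + A + F (G(F, A) = (F + A) - 13 = (A + F) - 13 = -13 + A + F)
(Z(g(1)) + j)/(39164 + G(-70, 89 - 1*(-30))) = (1 - 1234)/(39164 + (-13 + (89 - 1*(-30)) - 70)) = -1233/(39164 + (-13 + (89 + 30) - 70)) = -1233/(39164 + (-13 + 119 - 70)) = -1233/(39164 + 36) = -1233/39200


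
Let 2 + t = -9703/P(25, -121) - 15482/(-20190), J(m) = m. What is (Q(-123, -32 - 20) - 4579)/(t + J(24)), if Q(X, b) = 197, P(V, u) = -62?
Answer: -88472580/3619397 ≈ -24.444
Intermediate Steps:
t = 3134837/20190 (t = -2 + (-9703/(-62) - 15482/(-20190)) = -2 + (-9703*(-1/62) - 15482*(-1/20190)) = -2 + (313/2 + 7741/10095) = -2 + 3175217/20190 = 3134837/20190 ≈ 155.27)
(Q(-123, -32 - 20) - 4579)/(t + J(24)) = (197 - 4579)/(3134837/20190 + 24) = -4382/3619397/20190 = -4382*20190/3619397 = -88472580/3619397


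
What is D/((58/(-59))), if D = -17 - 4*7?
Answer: 2655/58 ≈ 45.776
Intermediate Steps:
D = -45 (D = -17 - 28 = -45)
D/((58/(-59))) = -45/(58/(-59)) = -45/(58*(-1/59)) = -45/(-58/59) = -59/58*(-45) = 2655/58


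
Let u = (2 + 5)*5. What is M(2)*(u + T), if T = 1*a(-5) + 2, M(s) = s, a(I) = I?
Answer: 64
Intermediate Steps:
u = 35 (u = 7*5 = 35)
T = -3 (T = 1*(-5) + 2 = -5 + 2 = -3)
M(2)*(u + T) = 2*(35 - 3) = 2*32 = 64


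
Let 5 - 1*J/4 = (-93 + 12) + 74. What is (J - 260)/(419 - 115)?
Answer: -53/76 ≈ -0.69737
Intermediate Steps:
J = 48 (J = 20 - 4*((-93 + 12) + 74) = 20 - 4*(-81 + 74) = 20 - 4*(-7) = 20 + 28 = 48)
(J - 260)/(419 - 115) = (48 - 260)/(419 - 115) = -212/304 = -212*1/304 = -53/76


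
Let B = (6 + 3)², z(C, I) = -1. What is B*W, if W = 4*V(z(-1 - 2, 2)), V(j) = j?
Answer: -324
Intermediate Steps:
B = 81 (B = 9² = 81)
W = -4 (W = 4*(-1) = -4)
B*W = 81*(-4) = -324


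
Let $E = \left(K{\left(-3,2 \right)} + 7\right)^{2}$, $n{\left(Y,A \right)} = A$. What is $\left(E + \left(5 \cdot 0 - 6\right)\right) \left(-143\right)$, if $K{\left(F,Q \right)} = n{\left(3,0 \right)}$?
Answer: $-6149$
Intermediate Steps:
$K{\left(F,Q \right)} = 0$
$E = 49$ ($E = \left(0 + 7\right)^{2} = 7^{2} = 49$)
$\left(E + \left(5 \cdot 0 - 6\right)\right) \left(-143\right) = \left(49 + \left(5 \cdot 0 - 6\right)\right) \left(-143\right) = \left(49 + \left(0 - 6\right)\right) \left(-143\right) = \left(49 - 6\right) \left(-143\right) = 43 \left(-143\right) = -6149$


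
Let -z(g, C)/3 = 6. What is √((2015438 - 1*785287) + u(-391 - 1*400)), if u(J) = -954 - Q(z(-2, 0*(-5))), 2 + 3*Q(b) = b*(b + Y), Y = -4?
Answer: √11061591/3 ≈ 1108.6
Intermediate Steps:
z(g, C) = -18 (z(g, C) = -3*6 = -18)
Q(b) = -⅔ + b*(-4 + b)/3 (Q(b) = -⅔ + (b*(b - 4))/3 = -⅔ + (b*(-4 + b))/3 = -⅔ + b*(-4 + b)/3)
u(J) = -3256/3 (u(J) = -954 - (-⅔ - 4/3*(-18) + (⅓)*(-18)²) = -954 - (-⅔ + 24 + (⅓)*324) = -954 - (-⅔ + 24 + 108) = -954 - 1*394/3 = -954 - 394/3 = -3256/3)
√((2015438 - 1*785287) + u(-391 - 1*400)) = √((2015438 - 1*785287) - 3256/3) = √((2015438 - 785287) - 3256/3) = √(1230151 - 3256/3) = √(3687197/3) = √11061591/3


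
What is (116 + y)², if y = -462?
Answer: 119716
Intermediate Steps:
(116 + y)² = (116 - 462)² = (-346)² = 119716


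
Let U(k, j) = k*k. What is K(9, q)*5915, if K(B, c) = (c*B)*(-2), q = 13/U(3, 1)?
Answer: -153790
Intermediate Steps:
U(k, j) = k²
q = 13/9 (q = 13/(3²) = 13/9 ≈ 1.4444)
K(B, c) = -2*B*c (K(B, c) = (B*c)*(-2) = -2*B*c)
K(9, q)*5915 = -2*9*13/9*5915 = -26*5915 = -153790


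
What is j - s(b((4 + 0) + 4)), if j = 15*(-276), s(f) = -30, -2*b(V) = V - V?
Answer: -4110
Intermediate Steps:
b(V) = 0 (b(V) = -(V - V)/2 = -½*0 = 0)
j = -4140
j - s(b((4 + 0) + 4)) = -4140 - 1*(-30) = -4140 + 30 = -4110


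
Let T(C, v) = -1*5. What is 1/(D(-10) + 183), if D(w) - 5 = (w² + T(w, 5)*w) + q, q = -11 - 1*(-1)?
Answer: 1/328 ≈ 0.0030488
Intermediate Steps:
T(C, v) = -5
q = -10 (q = -11 + 1 = -10)
D(w) = -5 + w² - 5*w (D(w) = 5 + ((w² - 5*w) - 10) = 5 + (-10 + w² - 5*w) = -5 + w² - 5*w)
1/(D(-10) + 183) = 1/((-5 + (-10)² - 5*(-10)) + 183) = 1/((-5 + 100 + 50) + 183) = 1/(145 + 183) = 1/328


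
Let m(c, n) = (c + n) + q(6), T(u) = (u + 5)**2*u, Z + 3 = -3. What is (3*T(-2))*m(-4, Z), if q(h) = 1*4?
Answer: 324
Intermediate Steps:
Z = -6 (Z = -3 - 3 = -6)
q(h) = 4
T(u) = u*(5 + u)**2 (T(u) = (5 + u)**2*u = u*(5 + u)**2)
m(c, n) = 4 + c + n (m(c, n) = (c + n) + 4 = 4 + c + n)
(3*T(-2))*m(-4, Z) = (3*(-2*(5 - 2)**2))*(4 - 4 - 6) = (3*(-2*3**2))*(-6) = (3*(-2*9))*(-6) = (3*(-18))*(-6) = -54*(-6) = 324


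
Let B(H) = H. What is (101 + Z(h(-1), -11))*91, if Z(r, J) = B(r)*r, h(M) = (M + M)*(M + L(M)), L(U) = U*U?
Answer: 9191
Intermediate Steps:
L(U) = U²
h(M) = 2*M*(M + M²) (h(M) = (M + M)*(M + M²) = (2*M)*(M + M²) = 2*M*(M + M²))
Z(r, J) = r² (Z(r, J) = r*r = r²)
(101 + Z(h(-1), -11))*91 = (101 + (2*(-1)²*(1 - 1))²)*91 = (101 + (2*1*0)²)*91 = (101 + 0²)*91 = (101 + 0)*91 = 101*91 = 9191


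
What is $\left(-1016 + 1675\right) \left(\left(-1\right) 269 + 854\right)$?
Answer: $385515$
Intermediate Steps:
$\left(-1016 + 1675\right) \left(\left(-1\right) 269 + 854\right) = 659 \left(-269 + 854\right) = 659 \cdot 585 = 385515$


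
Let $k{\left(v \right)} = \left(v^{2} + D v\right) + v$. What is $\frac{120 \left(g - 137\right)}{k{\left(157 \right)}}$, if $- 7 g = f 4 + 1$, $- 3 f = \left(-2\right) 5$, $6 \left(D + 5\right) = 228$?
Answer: $- \frac{116800}{209909} \approx -0.55643$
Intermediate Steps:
$D = 33$ ($D = -5 + \frac{1}{6} \cdot 228 = -5 + 38 = 33$)
$k{\left(v \right)} = v^{2} + 34 v$ ($k{\left(v \right)} = \left(v^{2} + 33 v\right) + v = v^{2} + 34 v$)
$f = \frac{10}{3}$ ($f = - \frac{\left(-2\right) 5}{3} = \left(- \frac{1}{3}\right) \left(-10\right) = \frac{10}{3} \approx 3.3333$)
$g = - \frac{43}{21}$ ($g = - \frac{\frac{10}{3} \cdot 4 + 1}{7} = - \frac{\frac{40}{3} + 1}{7} = \left(- \frac{1}{7}\right) \frac{43}{3} = - \frac{43}{21} \approx -2.0476$)
$\frac{120 \left(g - 137\right)}{k{\left(157 \right)}} = \frac{120 \left(- \frac{43}{21} - 137\right)}{157 \left(34 + 157\right)} = \frac{120 \left(- \frac{2920}{21}\right)}{157 \cdot 191} = - \frac{116800}{7 \cdot 29987} = \left(- \frac{116800}{7}\right) \frac{1}{29987} = - \frac{116800}{209909}$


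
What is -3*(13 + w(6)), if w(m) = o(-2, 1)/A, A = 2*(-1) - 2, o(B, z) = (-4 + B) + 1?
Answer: -171/4 ≈ -42.750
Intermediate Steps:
o(B, z) = -3 + B
A = -4 (A = -2 - 2 = -4)
w(m) = 5/4 (w(m) = (-3 - 2)/(-4) = -5*(-¼) = 5/4)
-3*(13 + w(6)) = -3*(13 + 5/4) = -3*57/4 = -171/4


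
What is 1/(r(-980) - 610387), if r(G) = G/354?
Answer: -177/108038989 ≈ -1.6383e-6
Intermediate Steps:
r(G) = G/354 (r(G) = G*(1/354) = G/354)
1/(r(-980) - 610387) = 1/((1/354)*(-980) - 610387) = 1/(-490/177 - 610387) = 1/(-108038989/177) = -177/108038989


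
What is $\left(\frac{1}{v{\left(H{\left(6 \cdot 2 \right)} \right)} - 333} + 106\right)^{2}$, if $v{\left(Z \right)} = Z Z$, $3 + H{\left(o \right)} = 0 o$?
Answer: $\frac{1179441649}{104976} \approx 11235.0$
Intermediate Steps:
$H{\left(o \right)} = -3$ ($H{\left(o \right)} = -3 + 0 o = -3 + 0 = -3$)
$v{\left(Z \right)} = Z^{2}$
$\left(\frac{1}{v{\left(H{\left(6 \cdot 2 \right)} \right)} - 333} + 106\right)^{2} = \left(\frac{1}{\left(-3\right)^{2} - 333} + 106\right)^{2} = \left(\frac{1}{9 - 333} + 106\right)^{2} = \left(\frac{1}{-324} + 106\right)^{2} = \left(- \frac{1}{324} + 106\right)^{2} = \left(\frac{34343}{324}\right)^{2} = \frac{1179441649}{104976}$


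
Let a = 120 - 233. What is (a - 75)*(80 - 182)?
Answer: 19176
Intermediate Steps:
a = -113
(a - 75)*(80 - 182) = (-113 - 75)*(80 - 182) = -188*(-102) = 19176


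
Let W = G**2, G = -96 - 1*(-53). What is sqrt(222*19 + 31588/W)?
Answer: sqrt(7830670)/43 ≈ 65.078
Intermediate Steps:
G = -43 (G = -96 + 53 = -43)
W = 1849 (W = (-43)**2 = 1849)
sqrt(222*19 + 31588/W) = sqrt(222*19 + 31588/1849) = sqrt(4218 + 31588*(1/1849)) = sqrt(4218 + 31588/1849) = sqrt(7830670/1849) = sqrt(7830670)/43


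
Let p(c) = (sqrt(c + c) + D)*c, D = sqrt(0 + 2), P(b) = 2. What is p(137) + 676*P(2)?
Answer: 1352 + 137*sqrt(2) + 137*sqrt(274) ≈ 3813.5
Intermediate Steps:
D = sqrt(2) ≈ 1.4142
p(c) = c*(sqrt(2) + sqrt(2)*sqrt(c)) (p(c) = (sqrt(c + c) + sqrt(2))*c = (sqrt(2*c) + sqrt(2))*c = (sqrt(2)*sqrt(c) + sqrt(2))*c = (sqrt(2) + sqrt(2)*sqrt(c))*c = c*(sqrt(2) + sqrt(2)*sqrt(c)))
p(137) + 676*P(2) = sqrt(2)*(137 + 137**(3/2)) + 676*2 = sqrt(2)*(137 + 137*sqrt(137)) + 1352 = 1352 + sqrt(2)*(137 + 137*sqrt(137))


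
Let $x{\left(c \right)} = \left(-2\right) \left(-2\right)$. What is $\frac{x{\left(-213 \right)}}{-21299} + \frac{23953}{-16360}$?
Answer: $- \frac{510240387}{348451640} \approx -1.4643$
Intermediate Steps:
$x{\left(c \right)} = 4$
$\frac{x{\left(-213 \right)}}{-21299} + \frac{23953}{-16360} = \frac{4}{-21299} + \frac{23953}{-16360} = 4 \left(- \frac{1}{21299}\right) + 23953 \left(- \frac{1}{16360}\right) = - \frac{4}{21299} - \frac{23953}{16360} = - \frac{510240387}{348451640}$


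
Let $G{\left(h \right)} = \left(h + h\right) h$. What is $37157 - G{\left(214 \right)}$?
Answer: $-54435$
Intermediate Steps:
$G{\left(h \right)} = 2 h^{2}$ ($G{\left(h \right)} = 2 h h = 2 h^{2}$)
$37157 - G{\left(214 \right)} = 37157 - 2 \cdot 214^{2} = 37157 - 2 \cdot 45796 = 37157 - 91592 = -54435$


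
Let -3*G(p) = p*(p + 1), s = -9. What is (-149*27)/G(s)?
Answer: 1341/8 ≈ 167.63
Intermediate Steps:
G(p) = -p*(1 + p)/3 (G(p) = -p*(p + 1)/3 = -p*(1 + p)/3)
(-149*27)/G(s) = (-149*27)/((-⅓*(-9)*(1 - 9))) = -4023/((-⅓*(-9)*(-8))) = -4023/(-24) = -4023*(-1/24) = 1341/8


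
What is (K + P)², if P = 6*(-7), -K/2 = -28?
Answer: 196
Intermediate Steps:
K = 56 (K = -2*(-28) = 56)
P = -42
(K + P)² = (56 - 42)² = 14² = 196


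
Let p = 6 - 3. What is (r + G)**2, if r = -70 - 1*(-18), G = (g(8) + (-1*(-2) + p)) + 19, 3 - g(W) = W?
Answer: 1089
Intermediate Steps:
g(W) = 3 - W
p = 3
G = 19 (G = ((3 - 1*8) + (-1*(-2) + 3)) + 19 = ((3 - 8) + (2 + 3)) + 19 = (-5 + 5) + 19 = 0 + 19 = 19)
r = -52 (r = -70 + 18 = -52)
(r + G)**2 = (-52 + 19)**2 = (-33)**2 = 1089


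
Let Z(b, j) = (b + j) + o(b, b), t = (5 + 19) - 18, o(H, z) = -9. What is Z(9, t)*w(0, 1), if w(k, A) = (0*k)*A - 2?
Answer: -12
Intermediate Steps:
w(k, A) = -2 (w(k, A) = 0*A - 2 = 0 - 2 = -2)
t = 6 (t = 24 - 18 = 6)
Z(b, j) = -9 + b + j (Z(b, j) = (b + j) - 9 = -9 + b + j)
Z(9, t)*w(0, 1) = (-9 + 9 + 6)*(-2) = 6*(-2) = -12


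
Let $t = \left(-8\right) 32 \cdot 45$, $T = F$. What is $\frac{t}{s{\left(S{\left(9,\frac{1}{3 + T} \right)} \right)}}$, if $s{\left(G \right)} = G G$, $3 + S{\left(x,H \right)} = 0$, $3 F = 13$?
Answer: $-1280$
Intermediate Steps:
$F = \frac{13}{3}$ ($F = \frac{1}{3} \cdot 13 = \frac{13}{3} \approx 4.3333$)
$T = \frac{13}{3} \approx 4.3333$
$S{\left(x,H \right)} = -3$ ($S{\left(x,H \right)} = -3 + 0 = -3$)
$t = -11520$ ($t = \left(-256\right) 45 = -11520$)
$s{\left(G \right)} = G^{2}$
$\frac{t}{s{\left(S{\left(9,\frac{1}{3 + T} \right)} \right)}} = - \frac{11520}{\left(-3\right)^{2}} = - \frac{11520}{9} = \left(-11520\right) \frac{1}{9} = -1280$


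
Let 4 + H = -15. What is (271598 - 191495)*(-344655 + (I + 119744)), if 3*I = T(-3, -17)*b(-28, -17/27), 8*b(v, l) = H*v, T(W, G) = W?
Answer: -36042745365/2 ≈ -1.8021e+10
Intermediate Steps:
H = -19 (H = -4 - 15 = -19)
b(v, l) = -19*v/8 (b(v, l) = (-19*v)/8 = -19*v/8)
I = -133/2 (I = (-(-57)*(-28)/8)/3 = (-3*133/2)/3 = (1/3)*(-399/2) = -133/2 ≈ -66.500)
(271598 - 191495)*(-344655 + (I + 119744)) = (271598 - 191495)*(-344655 + (-133/2 + 119744)) = 80103*(-344655 + 239355/2) = 80103*(-449955/2) = -36042745365/2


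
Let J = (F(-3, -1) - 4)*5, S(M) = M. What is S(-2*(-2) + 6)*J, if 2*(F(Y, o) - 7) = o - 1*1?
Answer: 100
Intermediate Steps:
F(Y, o) = 13/2 + o/2 (F(Y, o) = 7 + (o - 1*1)/2 = 7 + (o - 1)/2 = 7 + (-1 + o)/2 = 7 + (-1/2 + o/2) = 13/2 + o/2)
J = 10 (J = ((13/2 + (1/2)*(-1)) - 4)*5 = ((13/2 - 1/2) - 4)*5 = (6 - 4)*5 = 2*5 = 10)
S(-2*(-2) + 6)*J = (-2*(-2) + 6)*10 = (4 + 6)*10 = 10*10 = 100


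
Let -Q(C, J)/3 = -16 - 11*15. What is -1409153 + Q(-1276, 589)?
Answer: -1408610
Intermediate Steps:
Q(C, J) = 543 (Q(C, J) = -3*(-16 - 11*15) = -3*(-16 - 165) = -3*(-181) = 543)
-1409153 + Q(-1276, 589) = -1409153 + 543 = -1408610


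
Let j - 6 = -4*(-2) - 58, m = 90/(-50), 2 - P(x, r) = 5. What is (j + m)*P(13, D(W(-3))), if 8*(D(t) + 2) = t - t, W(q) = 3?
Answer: 687/5 ≈ 137.40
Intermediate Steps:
D(t) = -2 (D(t) = -2 + (t - t)/8 = -2 + (1/8)*0 = -2 + 0 = -2)
P(x, r) = -3 (P(x, r) = 2 - 1*5 = 2 - 5 = -3)
m = -9/5 (m = 90*(-1/50) = -9/5 ≈ -1.8000)
j = -44 (j = 6 + (-4*(-2) - 58) = 6 + (8 - 58) = 6 - 50 = -44)
(j + m)*P(13, D(W(-3))) = (-44 - 9/5)*(-3) = -229/5*(-3) = 687/5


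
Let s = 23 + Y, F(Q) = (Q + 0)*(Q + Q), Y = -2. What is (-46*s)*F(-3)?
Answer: -17388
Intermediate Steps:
F(Q) = 2*Q² (F(Q) = Q*(2*Q) = 2*Q²)
s = 21 (s = 23 - 2 = 21)
(-46*s)*F(-3) = (-46*21)*(2*(-3)²) = -1932*9 = -966*18 = -17388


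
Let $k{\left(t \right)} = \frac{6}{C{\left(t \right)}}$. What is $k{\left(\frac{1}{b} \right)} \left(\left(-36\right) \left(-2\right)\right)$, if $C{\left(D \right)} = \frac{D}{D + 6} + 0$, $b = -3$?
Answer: $-7344$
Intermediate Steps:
$C{\left(D \right)} = \frac{D}{6 + D}$ ($C{\left(D \right)} = \frac{D}{6 + D} + 0 = \frac{D}{6 + D}$)
$k{\left(t \right)} = \frac{6 \left(6 + t\right)}{t}$ ($k{\left(t \right)} = \frac{6}{t \frac{1}{6 + t}} = 6 \frac{6 + t}{t} = \frac{6 \left(6 + t\right)}{t}$)
$k{\left(\frac{1}{b} \right)} \left(\left(-36\right) \left(-2\right)\right) = \left(6 + \frac{36}{\frac{1}{-3}}\right) \left(\left(-36\right) \left(-2\right)\right) = \left(6 + \frac{36}{- \frac{1}{3}}\right) 72 = \left(6 + 36 \left(-3\right)\right) 72 = \left(6 - 108\right) 72 = \left(-102\right) 72 = -7344$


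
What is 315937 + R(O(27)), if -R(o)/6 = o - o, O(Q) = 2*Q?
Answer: 315937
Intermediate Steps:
R(o) = 0 (R(o) = -6*(o - o) = -6*0 = 0)
315937 + R(O(27)) = 315937 + 0 = 315937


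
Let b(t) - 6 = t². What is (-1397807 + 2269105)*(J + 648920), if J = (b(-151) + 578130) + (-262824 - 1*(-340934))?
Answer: 1157054991166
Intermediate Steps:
b(t) = 6 + t²
J = 679047 (J = ((6 + (-151)²) + 578130) + (-262824 - 1*(-340934)) = ((6 + 22801) + 578130) + (-262824 + 340934) = (22807 + 578130) + 78110 = 600937 + 78110 = 679047)
(-1397807 + 2269105)*(J + 648920) = (-1397807 + 2269105)*(679047 + 648920) = 871298*1327967 = 1157054991166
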